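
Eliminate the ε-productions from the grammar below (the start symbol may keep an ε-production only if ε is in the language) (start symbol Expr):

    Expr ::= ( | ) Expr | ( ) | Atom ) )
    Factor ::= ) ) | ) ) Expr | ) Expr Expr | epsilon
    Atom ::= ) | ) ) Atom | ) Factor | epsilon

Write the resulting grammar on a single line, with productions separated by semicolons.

Expr ::= ( | ) Expr | ( ) | Atom ) ) | ) ); Factor ::= ) ) | ) ) Expr | ) Expr Expr; Atom ::= ) | ) ) Atom | ) ) | ) Factor

The nullable symbols are {Atom, Factor}.
ε ∉ L(G), so no ε-production is kept.
Add the nullable-subset variants: Expr → Atom ) ) gives Atom ) ) | ) ). Atom → ) ) Atom gives ) ) Atom | ) ).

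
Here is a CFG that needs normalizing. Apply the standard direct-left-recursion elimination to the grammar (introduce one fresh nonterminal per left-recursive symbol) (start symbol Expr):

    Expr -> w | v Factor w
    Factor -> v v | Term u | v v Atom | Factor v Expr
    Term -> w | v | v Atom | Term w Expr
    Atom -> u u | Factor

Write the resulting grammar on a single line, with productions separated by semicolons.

Expr -> w | v Factor w; Factor -> v v Factor1 | Term u Factor1 | v v Atom Factor1; Term -> w Term1 | v Term1 | v Atom Term1; Atom -> u u | Factor; Factor1 -> v Expr Factor1 | ε; Term1 -> w Expr Term1 | ε

Factor, Term are directly left-recursive.
For Factor: α = {v Expr}, β = {v v, Term u, v v Atom}. Rewrite as Factor → β Factor1 and Factor1 → α Factor1 | ε.
For Term: α = {w Expr}, β = {w, v, v Atom}. Rewrite as Term → β Term1 and Term1 → α Term1 | ε.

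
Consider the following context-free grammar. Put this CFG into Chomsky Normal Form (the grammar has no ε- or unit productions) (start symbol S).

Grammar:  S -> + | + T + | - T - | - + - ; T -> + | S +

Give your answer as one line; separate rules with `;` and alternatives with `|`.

Introduce a nonterminal for each terminal appearing in a rule of length ≥ 2: X1 → +, X2 → -.
Binarize each right-hand side of length ≥ 3 by chaining fresh nonterminals (Y1, Y2, …): affected rules were S → X1 T X1; S → X2 T X2; S → X2 X1 X2.

S -> + | X1 Y1 | X2 Y2 | X2 Y3; T -> + | S X1; X1 -> +; X2 -> -; Y1 -> T X1; Y2 -> T X2; Y3 -> X1 X2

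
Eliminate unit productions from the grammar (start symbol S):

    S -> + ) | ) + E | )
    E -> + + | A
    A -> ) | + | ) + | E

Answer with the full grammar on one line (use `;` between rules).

S -> + ) | ) + E | ); E -> + + | ) | + | ) +; A -> + + | ) | + | ) +

Unit pairs: A ⇒* {E}; E ⇒* {A}.
Replace each nonterminal's rules with the union of the non-unit rules of every nonterminal it unit-derives.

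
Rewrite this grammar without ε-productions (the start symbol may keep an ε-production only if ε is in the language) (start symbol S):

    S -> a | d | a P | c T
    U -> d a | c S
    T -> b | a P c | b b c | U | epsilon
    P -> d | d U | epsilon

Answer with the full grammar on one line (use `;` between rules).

S -> a | d | a P | c T | c; U -> d a | c S; T -> b | a P c | a c | b b c | U; P -> d | d U

The nullable symbols are {P, T}.
ε ∉ L(G), so no ε-production is kept.
For each production, add variants omitting each subset of nullable occurrences: S → c T gives c T | c. T → a P c gives a P c | a c.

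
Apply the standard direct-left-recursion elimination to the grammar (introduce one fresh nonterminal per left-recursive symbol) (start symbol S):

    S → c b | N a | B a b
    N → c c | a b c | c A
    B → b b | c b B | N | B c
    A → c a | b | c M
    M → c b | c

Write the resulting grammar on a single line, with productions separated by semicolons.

Directly left-recursive nonterminal: B.
For B: α = {c}, β = {b b, c b B, N}. Rewrite as B → β B' and B' → α B' | ε.

S → c b | N a | B a b; N → c c | a b c | c A; B → b b B' | c b B B' | N B'; A → c a | b | c M; M → c b | c; B' → c B' | ε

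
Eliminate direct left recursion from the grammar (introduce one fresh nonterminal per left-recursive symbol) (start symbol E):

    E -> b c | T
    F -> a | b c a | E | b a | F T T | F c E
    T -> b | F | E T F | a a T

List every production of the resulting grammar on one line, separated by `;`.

Left recursion appears on F.
For F: α = {T T, c E}, β = {a, b c a, E, b a}. Rewrite as F → β F' and F' → α F' | ε.

E -> b c | T; F -> a F' | b c a F' | E F' | b a F'; T -> b | F | E T F | a a T; F' -> T T F' | c E F' | ε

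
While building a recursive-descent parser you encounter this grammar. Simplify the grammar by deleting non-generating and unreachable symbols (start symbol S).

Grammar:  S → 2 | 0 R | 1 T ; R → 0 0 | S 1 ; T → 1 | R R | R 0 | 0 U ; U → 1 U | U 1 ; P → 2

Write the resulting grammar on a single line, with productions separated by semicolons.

S → 2 | 0 R | 1 T; R → 0 0 | S 1; T → 1 | R R | R 0

Generating nonterminals: {P, R, S, T}.
Reachable from S after that: {R, S, T}.
Removed useless symbols: {P, U} and every production mentioning them.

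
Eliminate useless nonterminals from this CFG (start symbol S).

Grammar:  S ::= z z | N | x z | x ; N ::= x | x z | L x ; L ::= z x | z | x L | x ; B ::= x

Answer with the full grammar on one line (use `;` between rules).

S ::= z z | N | x z | x; N ::= x | x z | L x; L ::= z x | z | x L | x

Generating nonterminals: {B, L, N, S}.
Reachable from S after that: {L, N, S}.
Removed useless symbols: {B} and every production mentioning them.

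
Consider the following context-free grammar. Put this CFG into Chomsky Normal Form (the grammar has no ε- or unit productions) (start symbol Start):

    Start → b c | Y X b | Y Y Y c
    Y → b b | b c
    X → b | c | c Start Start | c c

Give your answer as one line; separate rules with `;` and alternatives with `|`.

Start → X1 X2 | Y Y1 | Y Y2; Y → X1 X1 | X1 X2; X → b | c | X2 Y4 | X2 X2; X1 → b; X2 → c; Y1 → X X1; Y2 → Y Y3; Y3 → Y X2; Y4 → Start Start

Introduce a nonterminal for each terminal appearing in a rule of length ≥ 2: X1 → b, X2 → c.
Binarize each right-hand side of length ≥ 3 by chaining fresh nonterminals (Y1, Y2, …): affected rules were Start → Y X X1; Start → Y Y Y X2; X → X2 Start Start.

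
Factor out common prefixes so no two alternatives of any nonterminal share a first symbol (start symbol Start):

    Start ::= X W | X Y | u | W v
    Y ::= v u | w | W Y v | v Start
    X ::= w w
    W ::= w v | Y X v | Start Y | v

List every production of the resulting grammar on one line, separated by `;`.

Start has alternatives sharing prefix 'X': factor to Start → X Start1 with Start1 → W | Y.
Y has alternatives sharing prefix 'v': factor to Y → v Y1 with Y1 → u | Start.

Start ::= u | W v | X Start1; Y ::= w | W Y v | v Y1; X ::= w w; W ::= w v | Y X v | Start Y | v; Start1 ::= W | Y; Y1 ::= u | Start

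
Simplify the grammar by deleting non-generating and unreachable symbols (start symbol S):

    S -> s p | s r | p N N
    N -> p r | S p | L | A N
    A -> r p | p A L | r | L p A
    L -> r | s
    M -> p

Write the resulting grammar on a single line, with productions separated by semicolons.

Generating nonterminals: {A, L, M, N, S}.
Reachable from S after that: {A, L, N, S}.
Removed useless symbols: {M} and every production mentioning them.

S -> s p | s r | p N N; N -> p r | S p | L | A N; A -> r p | p A L | r | L p A; L -> r | s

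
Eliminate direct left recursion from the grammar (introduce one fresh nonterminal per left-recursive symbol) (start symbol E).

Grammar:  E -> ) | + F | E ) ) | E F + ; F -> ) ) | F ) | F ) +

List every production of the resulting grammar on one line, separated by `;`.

E -> ) E' | + F E'; F -> ) ) F'; E' -> ) ) E' | F + E' | ε; F' -> ) F' | ) + F' | ε

Directly left-recursive nonterminals: E, F.
For E: α = {) ), F +}, β = {), + F}. Rewrite as E → β E' and E' → α E' | ε.
For F: α = {), ) +}, β = {) )}. Rewrite as F → β F' and F' → α F' | ε.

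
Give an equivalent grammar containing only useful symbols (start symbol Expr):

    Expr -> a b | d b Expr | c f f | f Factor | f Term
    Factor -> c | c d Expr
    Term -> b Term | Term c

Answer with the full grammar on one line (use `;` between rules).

Expr -> a b | d b Expr | c f f | f Factor; Factor -> c | c d Expr

Generating nonterminals: {Expr, Factor}.
Reachable from Expr after that: {Expr, Factor}.
Removed useless symbols: {Term} and every production mentioning them.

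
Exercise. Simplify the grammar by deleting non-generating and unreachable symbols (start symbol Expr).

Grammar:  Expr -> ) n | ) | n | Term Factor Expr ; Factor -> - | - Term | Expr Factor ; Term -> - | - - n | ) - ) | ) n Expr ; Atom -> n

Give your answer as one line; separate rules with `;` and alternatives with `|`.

Generating nonterminals: {Atom, Expr, Factor, Term}.
Reachable from Expr after that: {Expr, Factor, Term}.
Removed useless symbols: {Atom} and every production mentioning them.

Expr -> ) n | ) | n | Term Factor Expr; Factor -> - | - Term | Expr Factor; Term -> - | - - n | ) - ) | ) n Expr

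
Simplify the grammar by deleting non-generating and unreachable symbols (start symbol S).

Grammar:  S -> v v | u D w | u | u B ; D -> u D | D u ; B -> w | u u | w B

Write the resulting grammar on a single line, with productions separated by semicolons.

Generating nonterminals: {B, S}.
Reachable from S after that: {B, S}.
Removed useless symbols: {D} and every production mentioning them.

S -> v v | u | u B; B -> w | u u | w B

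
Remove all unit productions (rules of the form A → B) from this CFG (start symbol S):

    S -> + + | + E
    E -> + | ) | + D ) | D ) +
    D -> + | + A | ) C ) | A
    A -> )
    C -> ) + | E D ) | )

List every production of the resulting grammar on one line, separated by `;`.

Unit pairs: D ⇒* {A}.
For every A with A ⇒* B via unit rules, add B's non-unit alternatives to A; then delete every rule of the form X → Y.

S -> + + | + E; E -> + | ) | + D ) | D ) +; D -> + | + A | ) C ) | ); A -> ); C -> ) + | E D ) | )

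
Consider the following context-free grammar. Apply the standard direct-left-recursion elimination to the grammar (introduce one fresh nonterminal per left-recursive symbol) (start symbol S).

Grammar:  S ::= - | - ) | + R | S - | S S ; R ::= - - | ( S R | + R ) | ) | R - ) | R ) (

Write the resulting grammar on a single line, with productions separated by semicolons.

S ::= - S' | - ) S' | + R S'; R ::= - - R' | ( S R R' | + R ) R' | ) R'; S' ::= - S' | S S' | ε; R' ::= - ) R' | ) ( R' | ε

Directly left-recursive nonterminals: S, R.
For S: α = {-, S}, β = {-, - ), + R}. Rewrite as S → β S' and S' → α S' | ε.
For R: α = {- ), ) (}, β = {- -, ( S R, + R ), )}. Rewrite as R → β R' and R' → α R' | ε.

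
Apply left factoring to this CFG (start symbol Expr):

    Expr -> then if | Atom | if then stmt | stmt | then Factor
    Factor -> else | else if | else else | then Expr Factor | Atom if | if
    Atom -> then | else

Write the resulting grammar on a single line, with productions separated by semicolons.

Expr has alternatives sharing prefix 'then': factor to Expr → then Expr1 with Expr1 → if | Factor.
Factor has alternatives sharing prefix 'else': factor to Factor → else Factor1 with Factor1 → ε | if | else.

Expr -> Atom | if then stmt | stmt | then Expr1; Factor -> then Expr Factor | Atom if | if | else Factor1; Atom -> then | else; Expr1 -> if | Factor; Factor1 -> ε | if | else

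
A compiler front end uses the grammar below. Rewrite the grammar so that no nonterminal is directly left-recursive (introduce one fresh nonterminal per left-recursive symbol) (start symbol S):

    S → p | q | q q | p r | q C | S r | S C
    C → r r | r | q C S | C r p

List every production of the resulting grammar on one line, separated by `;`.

Directly left-recursive nonterminals: S, C.
For S: α = {r, C}, β = {p, q, q q, p r, q C}. Rewrite as S → β S' and S' → α S' | ε.
For C: α = {r p}, β = {r r, r, q C S}. Rewrite as C → β C' and C' → α C' | ε.

S → p S' | q S' | q q S' | p r S' | q C S'; C → r r C' | r C' | q C S C'; S' → r S' | C S' | epsilon; C' → r p C' | epsilon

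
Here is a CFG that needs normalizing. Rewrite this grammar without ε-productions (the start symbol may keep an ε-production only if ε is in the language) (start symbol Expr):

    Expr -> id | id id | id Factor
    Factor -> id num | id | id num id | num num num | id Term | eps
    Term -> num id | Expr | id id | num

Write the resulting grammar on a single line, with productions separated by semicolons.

Expr -> id | id id | id Factor; Factor -> id num | id | id num id | num num num | id Term; Term -> num id | Expr | id id | num

Nullable set = {Factor}.
ε ∉ L(G), so no ε-production is kept.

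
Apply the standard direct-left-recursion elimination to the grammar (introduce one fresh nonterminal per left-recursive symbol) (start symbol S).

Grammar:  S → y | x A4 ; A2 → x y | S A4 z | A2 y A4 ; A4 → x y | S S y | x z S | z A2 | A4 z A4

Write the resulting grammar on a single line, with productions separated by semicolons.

Left recursion appears on A2, A4.
For A2: α = {y A4}, β = {x y, S A4 z}. Rewrite as A2 → β A2' and A2' → α A2' | ε.
For A4: α = {z A4}, β = {x y, S S y, x z S, z A2}. Rewrite as A4 → β A4' and A4' → α A4' | ε.

S → y | x A4; A2 → x y A2' | S A4 z A2'; A4 → x y A4' | S S y A4' | x z S A4' | z A2 A4'; A2' → y A4 A2' | ε; A4' → z A4 A4' | ε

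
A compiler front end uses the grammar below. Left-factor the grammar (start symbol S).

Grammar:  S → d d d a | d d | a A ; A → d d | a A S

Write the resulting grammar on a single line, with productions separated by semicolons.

S → a A | d d S'; A → d d | a A S; S' → d a | ε

S has alternatives sharing prefix 'd d': factor to S → d d S' with S' → d a | ε.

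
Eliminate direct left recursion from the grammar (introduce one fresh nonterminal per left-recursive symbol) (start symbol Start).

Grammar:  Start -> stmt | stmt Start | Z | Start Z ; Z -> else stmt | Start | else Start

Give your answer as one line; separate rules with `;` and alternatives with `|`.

Start is directly left-recursive.
For Start: α = {Z}, β = {stmt, stmt Start, Z}. Rewrite as Start → β Start1 and Start1 → α Start1 | ε.

Start -> stmt Start1 | stmt Start Start1 | Z Start1; Z -> else stmt | Start | else Start; Start1 -> Z Start1 | ε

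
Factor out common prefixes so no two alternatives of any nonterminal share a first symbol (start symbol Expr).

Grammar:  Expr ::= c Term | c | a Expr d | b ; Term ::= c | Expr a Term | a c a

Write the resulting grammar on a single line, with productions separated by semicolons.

Expr has alternatives sharing prefix 'c': factor to Expr → c Expr1 with Expr1 → Term | ε.

Expr ::= a Expr d | b | c Expr1; Term ::= c | Expr a Term | a c a; Expr1 ::= Term | eps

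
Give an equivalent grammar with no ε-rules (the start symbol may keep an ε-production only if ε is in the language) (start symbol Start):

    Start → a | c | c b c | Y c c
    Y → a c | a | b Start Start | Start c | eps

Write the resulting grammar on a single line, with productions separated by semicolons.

Nullable nonterminals: {Y}.
ε ∉ L(G), so no ε-production is kept.
For each production, add variants omitting each subset of nullable occurrences: Start → Y c c gives Y c c | c c.

Start → a | c | c b c | Y c c | c c; Y → a c | a | b Start Start | Start c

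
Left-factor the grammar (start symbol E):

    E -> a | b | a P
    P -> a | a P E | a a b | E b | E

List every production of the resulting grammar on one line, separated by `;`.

E -> b | a E'; P -> a P' | E P''; E' -> ε | P; P' -> ε | P E | a b; P'' -> b | ε

E has alternatives sharing prefix 'a': factor to E → a E' with E' → ε | P.
P has alternatives sharing prefix 'a': factor to P → a P' with P' → ε | P E | a b.
P has alternatives sharing prefix 'E': factor to P → E P'' with P'' → b | ε.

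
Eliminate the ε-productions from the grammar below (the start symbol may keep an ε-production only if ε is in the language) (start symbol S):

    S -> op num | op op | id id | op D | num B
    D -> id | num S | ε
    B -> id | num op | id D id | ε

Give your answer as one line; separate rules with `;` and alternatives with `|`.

S -> op num | op op | id id | op D | op | num B | num; D -> id | num S; B -> id | num op | id D id | id id

Nullable set = {B, D}.
ε ∉ L(G), so no ε-production is kept.
Expand every rule over subsets of its nullable positions: S → op D gives op D | op. S → num B gives num B | num. B → id D id gives id D id | id id.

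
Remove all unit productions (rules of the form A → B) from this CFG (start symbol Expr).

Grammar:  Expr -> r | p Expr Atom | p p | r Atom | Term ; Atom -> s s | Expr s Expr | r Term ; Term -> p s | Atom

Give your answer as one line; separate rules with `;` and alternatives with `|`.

Unit pairs: Expr ⇒* {Atom, Term}; Term ⇒* {Atom}.
For every A with A ⇒* B via unit rules, add B's non-unit alternatives to A; then delete every rule of the form X → Y.

Expr -> p s | s s | Expr s Expr | r Term | r | p Expr Atom | p p | r Atom; Atom -> s s | Expr s Expr | r Term; Term -> p s | s s | Expr s Expr | r Term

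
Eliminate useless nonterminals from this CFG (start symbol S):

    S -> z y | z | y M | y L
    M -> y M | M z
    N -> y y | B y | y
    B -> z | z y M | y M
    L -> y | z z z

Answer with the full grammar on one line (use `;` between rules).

S -> z y | z | y L; L -> y | z z z

Generating nonterminals: {B, L, N, S}.
Reachable from S after that: {L, S}.
Removed useless symbols: {B, M, N} and every production mentioning them.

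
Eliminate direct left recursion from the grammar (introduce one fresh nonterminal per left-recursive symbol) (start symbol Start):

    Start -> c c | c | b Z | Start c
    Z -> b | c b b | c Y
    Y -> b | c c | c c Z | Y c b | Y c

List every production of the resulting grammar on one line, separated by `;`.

Left recursion appears on Start, Y.
For Start: α = {c}, β = {c c, c, b Z}. Rewrite as Start → β Start1 and Start1 → α Start1 | ε.
For Y: α = {c b, c}, β = {b, c c, c c Z}. Rewrite as Y → β Y1 and Y1 → α Y1 | ε.

Start -> c c Start1 | c Start1 | b Z Start1; Z -> b | c b b | c Y; Y -> b Y1 | c c Y1 | c c Z Y1; Start1 -> c Start1 | ε; Y1 -> c b Y1 | c Y1 | ε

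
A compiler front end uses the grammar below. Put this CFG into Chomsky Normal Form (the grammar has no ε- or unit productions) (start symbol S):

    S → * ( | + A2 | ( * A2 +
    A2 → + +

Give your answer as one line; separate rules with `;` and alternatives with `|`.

S → X1 X2 | X3 A2 | X2 Y1; A2 → X3 X3; X1 → *; X2 → (; X3 → +; Y1 → X1 Y2; Y2 → A2 X3

Introduce a nonterminal for each terminal appearing in a rule of length ≥ 2: X1 → *, X2 → (, X3 → +.
Binarize each right-hand side of length ≥ 3 by chaining fresh nonterminals (Y1, Y2, …): affected rules were S → X2 X1 A2 X3.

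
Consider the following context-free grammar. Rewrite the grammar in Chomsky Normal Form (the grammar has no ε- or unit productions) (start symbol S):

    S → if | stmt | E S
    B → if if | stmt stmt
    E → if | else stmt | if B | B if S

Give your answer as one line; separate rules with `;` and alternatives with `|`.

Introduce a nonterminal for each terminal appearing in a rule of length ≥ 2: X1 → if, X2 → stmt, X3 → else.
Binarize each right-hand side of length ≥ 3 by chaining fresh nonterminals (Y1, Y2, …): affected rules were E → B X1 S.

S → if | stmt | E S; B → X1 X1 | X2 X2; E → if | X3 X2 | X1 B | B Y1; X1 → if; X2 → stmt; X3 → else; Y1 → X1 S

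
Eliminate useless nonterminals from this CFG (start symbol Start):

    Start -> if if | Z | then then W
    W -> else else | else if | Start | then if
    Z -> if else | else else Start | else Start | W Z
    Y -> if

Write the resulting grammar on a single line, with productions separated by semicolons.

Generating nonterminals: {Start, W, Y, Z}.
Reachable from Start after that: {Start, W, Z}.
Removed useless symbols: {Y} and every production mentioning them.

Start -> if if | Z | then then W; W -> else else | else if | Start | then if; Z -> if else | else else Start | else Start | W Z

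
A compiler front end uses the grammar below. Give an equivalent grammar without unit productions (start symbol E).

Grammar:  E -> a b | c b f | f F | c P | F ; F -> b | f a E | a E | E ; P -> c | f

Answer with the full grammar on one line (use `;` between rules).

Unit pairs: E ⇒* {F}; F ⇒* {E}.
For each unit pair (A, B), copy every non-unit production of B to A, then drop all unit productions.

E -> a b | c b f | f F | c P | b | f a E | a E; F -> a b | c b f | f F | c P | b | f a E | a E; P -> c | f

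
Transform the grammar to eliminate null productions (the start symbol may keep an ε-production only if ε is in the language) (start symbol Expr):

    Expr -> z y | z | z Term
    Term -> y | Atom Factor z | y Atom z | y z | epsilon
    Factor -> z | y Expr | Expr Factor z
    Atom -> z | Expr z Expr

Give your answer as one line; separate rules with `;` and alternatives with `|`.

Expr -> z y | z | z Term; Term -> y | Atom Factor z | y Atom z | y z; Factor -> z | y Expr | Expr Factor z; Atom -> z | Expr z Expr

Nullable set = {Term}.
ε ∉ L(G), so no ε-production is kept.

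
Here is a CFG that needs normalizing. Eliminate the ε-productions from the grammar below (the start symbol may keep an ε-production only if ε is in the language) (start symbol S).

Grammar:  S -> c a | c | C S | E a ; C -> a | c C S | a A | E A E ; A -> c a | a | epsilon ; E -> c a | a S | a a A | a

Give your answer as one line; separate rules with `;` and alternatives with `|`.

The nullable symbols are {A}.
ε ∉ L(G), so no ε-production is kept.
Expand every rule over subsets of its nullable positions: C → E A E gives E A E | E E. E → a a A gives a a A | a a.

S -> c a | c | C S | E a; C -> a | c C S | a A | E A E | E E; A -> c a | a; E -> c a | a S | a a A | a a | a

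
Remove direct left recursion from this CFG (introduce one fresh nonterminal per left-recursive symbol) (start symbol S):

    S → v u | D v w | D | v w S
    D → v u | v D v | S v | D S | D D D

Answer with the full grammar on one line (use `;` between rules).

S → v u | D v w | D | v w S; D → v u D' | v D v D' | S v D'; D' → S D' | D D D' | epsilon

Left recursion appears on D.
For D: α = {S, D D}, β = {v u, v D v, S v}. Rewrite as D → β D' and D' → α D' | ε.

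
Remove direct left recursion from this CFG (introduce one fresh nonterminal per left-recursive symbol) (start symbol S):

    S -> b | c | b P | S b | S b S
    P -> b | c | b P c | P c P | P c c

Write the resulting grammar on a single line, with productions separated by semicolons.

S -> b S' | c S' | b P S'; P -> b P' | c P' | b P c P'; S' -> b S' | b S S' | ε; P' -> c P P' | c c P' | ε

Directly left-recursive nonterminals: S, P.
For S: α = {b, b S}, β = {b, c, b P}. Rewrite as S → β S' and S' → α S' | ε.
For P: α = {c P, c c}, β = {b, c, b P c}. Rewrite as P → β P' and P' → α P' | ε.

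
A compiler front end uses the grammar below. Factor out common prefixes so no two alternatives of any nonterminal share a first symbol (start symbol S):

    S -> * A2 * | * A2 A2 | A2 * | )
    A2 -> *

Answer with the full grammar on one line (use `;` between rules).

S has alternatives sharing prefix '* A2': factor to S → * A2 S' with S' → * | A2.

S -> A2 * | ) | * A2 S'; A2 -> *; S' -> * | A2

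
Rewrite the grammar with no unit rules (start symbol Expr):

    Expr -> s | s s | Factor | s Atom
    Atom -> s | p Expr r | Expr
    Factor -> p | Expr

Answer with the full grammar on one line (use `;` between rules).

Expr -> p | s | s s | s Atom; Atom -> s | p Expr r | p | s s | s Atom; Factor -> p | s | s s | s Atom

Unit pairs: Atom ⇒* {Expr, Factor}; Expr ⇒* {Factor}; Factor ⇒* {Expr}.
For every A with A ⇒* B via unit rules, add B's non-unit alternatives to A; then delete every rule of the form X → Y.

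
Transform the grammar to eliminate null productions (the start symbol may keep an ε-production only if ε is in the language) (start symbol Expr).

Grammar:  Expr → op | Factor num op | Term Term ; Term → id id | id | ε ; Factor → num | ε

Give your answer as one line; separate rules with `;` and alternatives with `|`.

Nullable nonterminals: {Expr, Factor, Term}.
ε ∈ L(G) since Expr is nullable, so keep Expr → ε.
Add the nullable-subset variants: Expr → Factor num op gives Factor num op | num op. Expr → Term Term gives Term Term | Term.

Expr → op | Factor num op | num op | Term Term | Term | ε; Term → id id | id; Factor → num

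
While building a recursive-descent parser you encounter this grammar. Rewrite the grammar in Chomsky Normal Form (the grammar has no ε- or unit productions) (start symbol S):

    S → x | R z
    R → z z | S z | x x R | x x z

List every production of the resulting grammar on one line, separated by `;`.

Introduce a nonterminal for each terminal appearing in a rule of length ≥ 2: X1 → z, X2 → x.
Binarize each right-hand side of length ≥ 3 by chaining fresh nonterminals (Y1, Y2, …): affected rules were R → X2 X2 R; R → X2 X2 X1.

S → x | R X1; R → X1 X1 | S X1 | X2 Y1 | X2 Y2; X1 → z; X2 → x; Y1 → X2 R; Y2 → X2 X1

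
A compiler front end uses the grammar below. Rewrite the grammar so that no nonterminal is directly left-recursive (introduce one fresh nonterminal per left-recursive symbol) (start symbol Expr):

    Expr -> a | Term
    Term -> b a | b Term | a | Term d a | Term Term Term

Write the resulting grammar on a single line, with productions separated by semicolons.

Term is directly left-recursive.
For Term: α = {d a, Term Term}, β = {b a, b Term, a}. Rewrite as Term → β Term1 and Term1 → α Term1 | ε.

Expr -> a | Term; Term -> b a Term1 | b Term Term1 | a Term1; Term1 -> d a Term1 | Term Term Term1 | ε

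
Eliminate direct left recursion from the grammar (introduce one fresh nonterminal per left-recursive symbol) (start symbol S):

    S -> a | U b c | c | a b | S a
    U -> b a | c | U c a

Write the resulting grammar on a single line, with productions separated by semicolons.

Left recursion appears on S, U.
For S: α = {a}, β = {a, U b c, c, a b}. Rewrite as S → β S' and S' → α S' | ε.
For U: α = {c a}, β = {b a, c}. Rewrite as U → β U' and U' → α U' | ε.

S -> a S' | U b c S' | c S' | a b S'; U -> b a U' | c U'; S' -> a S' | eps; U' -> c a U' | eps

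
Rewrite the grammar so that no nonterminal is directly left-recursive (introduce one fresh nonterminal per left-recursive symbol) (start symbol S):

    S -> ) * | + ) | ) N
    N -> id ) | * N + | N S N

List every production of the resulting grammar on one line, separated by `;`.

Left recursion appears on N.
For N: α = {S N}, β = {id ), * N +}. Rewrite as N → β N' and N' → α N' | ε.

S -> ) * | + ) | ) N; N -> id ) N' | * N + N'; N' -> S N N' | ε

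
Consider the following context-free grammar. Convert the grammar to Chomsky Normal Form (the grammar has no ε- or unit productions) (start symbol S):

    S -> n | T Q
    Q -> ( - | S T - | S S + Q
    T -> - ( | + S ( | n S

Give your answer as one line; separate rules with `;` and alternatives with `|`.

S -> n | T Q; Q -> X1 X2 | S Y1 | S Y2; T -> X2 X1 | X3 Y4 | X4 S; X1 -> (; X2 -> -; X3 -> +; X4 -> n; Y1 -> T X2; Y2 -> S Y3; Y3 -> X3 Q; Y4 -> S X1

Introduce a nonterminal for each terminal appearing in a rule of length ≥ 2: X1 → (, X2 → -, X3 → +, X4 → n.
Binarize each right-hand side of length ≥ 3 by chaining fresh nonterminals (Y1, Y2, …): affected rules were Q → S T X2; Q → S S X3 Q; T → X3 S X1.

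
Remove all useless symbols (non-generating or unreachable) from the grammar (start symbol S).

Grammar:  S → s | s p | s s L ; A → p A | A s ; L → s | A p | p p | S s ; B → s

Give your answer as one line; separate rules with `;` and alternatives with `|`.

S → s | s p | s s L; L → s | p p | S s

Generating nonterminals: {B, L, S}.
Reachable from S after that: {L, S}.
Removed useless symbols: {A, B} and every production mentioning them.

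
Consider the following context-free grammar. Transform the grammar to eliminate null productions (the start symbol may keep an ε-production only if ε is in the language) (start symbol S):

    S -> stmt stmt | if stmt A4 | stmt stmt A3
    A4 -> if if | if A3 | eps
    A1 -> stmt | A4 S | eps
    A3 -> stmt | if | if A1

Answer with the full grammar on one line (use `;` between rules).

Nullable nonterminals: {A1, A4}.
ε ∉ L(G), so no ε-production is kept.
Add the nullable-subset variants: S → if stmt A4 gives if stmt A4 | if stmt. A1 → A4 S gives A4 S | S.

S -> stmt stmt | if stmt A4 | if stmt | stmt stmt A3; A4 -> if if | if A3; A1 -> stmt | A4 S | S; A3 -> stmt | if | if A1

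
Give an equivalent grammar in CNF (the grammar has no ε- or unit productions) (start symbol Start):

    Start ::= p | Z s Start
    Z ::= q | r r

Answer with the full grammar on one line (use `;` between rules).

Start ::= p | Z Y1; Z ::= q | X2 X2; X1 ::= s; X2 ::= r; Y1 ::= X1 Start

Introduce a nonterminal for each terminal appearing in a rule of length ≥ 2: X1 → s, X2 → r.
Binarize each right-hand side of length ≥ 3 by chaining fresh nonterminals (Y1, Y2, …): affected rules were Start → Z X1 Start.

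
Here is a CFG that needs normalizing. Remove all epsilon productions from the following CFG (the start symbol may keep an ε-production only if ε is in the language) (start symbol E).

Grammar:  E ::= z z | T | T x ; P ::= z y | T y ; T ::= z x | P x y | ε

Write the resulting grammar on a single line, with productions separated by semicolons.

Nullable nonterminals: {E, T}.
ε ∈ L(G) since E is nullable, so keep E → ε.
For each production, add variants omitting each subset of nullable occurrences: E → T x gives T x | x. P → T y gives T y | y.

E ::= z z | T | T x | x | ε; P ::= z y | T y | y; T ::= z x | P x y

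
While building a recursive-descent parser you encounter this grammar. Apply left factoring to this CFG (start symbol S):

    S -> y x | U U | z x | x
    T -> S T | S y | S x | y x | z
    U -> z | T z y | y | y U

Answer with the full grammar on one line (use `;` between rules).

S -> y x | U U | z x | x; T -> y x | z | S T'; U -> z | T z y | y U'; T' -> T | y | x; U' -> ε | U

T has alternatives sharing prefix 'S': factor to T → S T' with T' → T | y | x.
U has alternatives sharing prefix 'y': factor to U → y U' with U' → ε | U.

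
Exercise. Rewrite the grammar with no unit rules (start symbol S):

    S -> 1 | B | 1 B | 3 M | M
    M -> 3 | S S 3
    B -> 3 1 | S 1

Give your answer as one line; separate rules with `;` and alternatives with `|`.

Unit pairs: S ⇒* {B, M}.
Replace each nonterminal's rules with the union of the non-unit rules of every nonterminal it unit-derives.

S -> 3 1 | S 1 | 1 | 1 B | 3 M | 3 | S S 3; M -> 3 | S S 3; B -> 3 1 | S 1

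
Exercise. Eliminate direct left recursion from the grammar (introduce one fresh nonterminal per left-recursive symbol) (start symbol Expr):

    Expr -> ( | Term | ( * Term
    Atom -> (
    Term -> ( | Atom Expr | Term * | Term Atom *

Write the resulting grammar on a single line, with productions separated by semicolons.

Expr -> ( | Term | ( * Term; Atom -> (; Term -> ( Term1 | Atom Expr Term1; Term1 -> * Term1 | Atom * Term1 | ε

Term is directly left-recursive.
For Term: α = {*, Atom *}, β = {(, Atom Expr}. Rewrite as Term → β Term1 and Term1 → α Term1 | ε.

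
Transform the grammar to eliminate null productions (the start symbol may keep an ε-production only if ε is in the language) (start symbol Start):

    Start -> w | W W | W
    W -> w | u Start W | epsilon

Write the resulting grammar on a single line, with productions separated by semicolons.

The nullable symbols are {Start, W}.
ε ∈ L(G) since Start is nullable, so keep Start → ε.
Add the nullable-subset variants: Start → W W gives W W | W. W → u Start W gives u Start W | u Start | u W | u.

Start -> w | W W | W | ε; W -> w | u Start W | u Start | u W | u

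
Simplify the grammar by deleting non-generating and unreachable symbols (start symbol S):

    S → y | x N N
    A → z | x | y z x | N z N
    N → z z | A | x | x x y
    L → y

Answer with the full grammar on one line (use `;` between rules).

S → y | x N N; A → z | x | y z x | N z N; N → z z | A | x | x x y

Generating nonterminals: {A, L, N, S}.
Reachable from S after that: {A, N, S}.
Removed useless symbols: {L} and every production mentioning them.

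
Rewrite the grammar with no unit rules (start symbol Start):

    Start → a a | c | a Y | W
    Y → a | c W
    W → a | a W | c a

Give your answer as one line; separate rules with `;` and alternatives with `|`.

Start → a a | c | a Y | a | a W | c a; Y → a | c W; W → a | a W | c a

Unit pairs: Start ⇒* {W}.
For each unit pair (A, B), copy every non-unit production of B to A, then drop all unit productions.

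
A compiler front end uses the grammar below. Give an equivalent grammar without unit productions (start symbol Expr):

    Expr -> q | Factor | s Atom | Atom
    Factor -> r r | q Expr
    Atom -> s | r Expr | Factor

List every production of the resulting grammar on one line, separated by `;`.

Unit pairs: Atom ⇒* {Factor}; Expr ⇒* {Atom, Factor}.
For every A with A ⇒* B via unit rules, add B's non-unit alternatives to A; then delete every rule of the form X → Y.

Expr -> s | r Expr | r r | q Expr | q | s Atom; Factor -> r r | q Expr; Atom -> s | r Expr | r r | q Expr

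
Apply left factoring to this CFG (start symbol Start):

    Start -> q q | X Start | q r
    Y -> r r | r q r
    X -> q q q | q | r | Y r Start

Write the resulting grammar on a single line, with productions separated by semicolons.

Start has alternatives sharing prefix 'q': factor to Start → q Start1 with Start1 → q | r.
Y has alternatives sharing prefix 'r': factor to Y → r Y1 with Y1 → r | q r.
X has alternatives sharing prefix 'q': factor to X → q X1 with X1 → q q | ε.

Start -> X Start | q Start1; Y -> r Y1; X -> r | Y r Start | q X1; Start1 -> q | r; Y1 -> r | q r; X1 -> q q | ε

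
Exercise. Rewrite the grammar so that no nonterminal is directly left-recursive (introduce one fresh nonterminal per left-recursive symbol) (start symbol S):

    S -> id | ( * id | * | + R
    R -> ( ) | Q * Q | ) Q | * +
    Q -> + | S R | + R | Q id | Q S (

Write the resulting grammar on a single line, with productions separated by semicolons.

S -> id | ( * id | * | + R; R -> ( ) | Q * Q | ) Q | * +; Q -> + Q' | S R Q' | + R Q'; Q' -> id Q' | S ( Q' | epsilon

Directly left-recursive nonterminal: Q.
For Q: α = {id, S (}, β = {+, S R, + R}. Rewrite as Q → β Q' and Q' → α Q' | ε.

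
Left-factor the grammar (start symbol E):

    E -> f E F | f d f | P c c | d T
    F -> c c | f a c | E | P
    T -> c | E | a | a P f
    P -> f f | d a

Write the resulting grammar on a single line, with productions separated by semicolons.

E -> P c c | d T | f E'; F -> c c | f a c | E | P; T -> c | E | a T'; P -> f f | d a; E' -> E F | d f; T' -> ε | P f

E has alternatives sharing prefix 'f': factor to E → f E' with E' → E F | d f.
T has alternatives sharing prefix 'a': factor to T → a T' with T' → ε | P f.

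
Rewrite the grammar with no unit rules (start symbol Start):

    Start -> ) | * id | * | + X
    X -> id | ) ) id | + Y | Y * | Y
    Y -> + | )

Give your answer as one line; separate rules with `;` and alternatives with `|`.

Unit pairs: X ⇒* {Y}.
For each unit pair (A, B), copy every non-unit production of B to A, then drop all unit productions.

Start -> ) | * id | * | + X; X -> id | ) ) id | + Y | Y * | + | ); Y -> + | )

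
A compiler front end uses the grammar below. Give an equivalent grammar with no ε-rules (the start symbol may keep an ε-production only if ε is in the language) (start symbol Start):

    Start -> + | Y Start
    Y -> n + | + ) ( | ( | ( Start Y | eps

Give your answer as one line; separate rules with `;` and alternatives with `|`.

Nullable set = {Y}.
ε ∉ L(G), so no ε-production is kept.
Expand every rule over subsets of its nullable positions: Y → ( Start Y gives ( Start Y | ( Start.

Start -> + | Y Start; Y -> n + | + ) ( | ( | ( Start Y | ( Start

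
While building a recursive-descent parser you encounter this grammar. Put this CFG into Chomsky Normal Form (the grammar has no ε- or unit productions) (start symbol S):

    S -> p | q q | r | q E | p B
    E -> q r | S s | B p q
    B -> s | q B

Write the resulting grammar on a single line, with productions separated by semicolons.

S -> p | X1 X1 | r | X1 E | X2 B; E -> X1 X3 | S X4 | B Y1; B -> s | X1 B; X1 -> q; X2 -> p; X3 -> r; X4 -> s; Y1 -> X2 X1

Introduce a nonterminal for each terminal appearing in a rule of length ≥ 2: X1 → q, X2 → p, X3 → r, X4 → s.
Binarize each right-hand side of length ≥ 3 by chaining fresh nonterminals (Y1, Y2, …): affected rules were E → B X2 X1.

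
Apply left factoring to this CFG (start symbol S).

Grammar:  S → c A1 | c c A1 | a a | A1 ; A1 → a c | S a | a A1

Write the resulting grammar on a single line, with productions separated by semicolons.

S → a a | A1 | c S'; A1 → S a | a A1'; S' → A1 | c A1; A1' → c | A1

S has alternatives sharing prefix 'c': factor to S → c S' with S' → A1 | c A1.
A1 has alternatives sharing prefix 'a': factor to A1 → a A1' with A1' → c | A1.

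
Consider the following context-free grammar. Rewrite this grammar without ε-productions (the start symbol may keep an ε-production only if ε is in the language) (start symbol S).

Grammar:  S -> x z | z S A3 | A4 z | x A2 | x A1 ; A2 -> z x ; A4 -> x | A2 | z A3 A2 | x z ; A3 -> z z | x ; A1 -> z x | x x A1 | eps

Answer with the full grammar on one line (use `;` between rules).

Nullable set = {A1}.
ε ∉ L(G), so no ε-production is kept.
Expand every rule over subsets of its nullable positions: S → x A1 gives x A1 | x. A1 → x x A1 gives x x A1 | x x.

S -> x z | z S A3 | A4 z | x A2 | x A1 | x; A2 -> z x; A4 -> x | A2 | z A3 A2 | x z; A3 -> z z | x; A1 -> z x | x x A1 | x x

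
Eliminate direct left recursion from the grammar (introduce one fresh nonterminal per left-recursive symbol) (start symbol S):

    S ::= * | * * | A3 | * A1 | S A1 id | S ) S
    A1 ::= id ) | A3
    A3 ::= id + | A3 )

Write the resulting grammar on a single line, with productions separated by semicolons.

S ::= * S' | * * S' | A3 S' | * A1 S'; A1 ::= id ) | A3; A3 ::= id + A3'; S' ::= A1 id S' | ) S S' | ε; A3' ::= ) A3' | ε

Directly left-recursive nonterminals: S, A3.
For S: α = {A1 id, ) S}, β = {*, * *, A3, * A1}. Rewrite as S → β S' and S' → α S' | ε.
For A3: α = {)}, β = {id +}. Rewrite as A3 → β A3' and A3' → α A3' | ε.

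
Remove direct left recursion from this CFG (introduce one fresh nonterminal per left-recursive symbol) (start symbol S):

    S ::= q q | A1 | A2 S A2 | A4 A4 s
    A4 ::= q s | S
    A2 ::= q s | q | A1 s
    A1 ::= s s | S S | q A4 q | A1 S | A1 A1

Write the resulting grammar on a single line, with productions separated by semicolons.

S ::= q q | A1 | A2 S A2 | A4 A4 s; A4 ::= q s | S; A2 ::= q s | q | A1 s; A1 ::= s s A1' | S S A1' | q A4 q A1'; A1' ::= S A1' | A1 A1' | ε

Left recursion appears on A1.
For A1: α = {S, A1}, β = {s s, S S, q A4 q}. Rewrite as A1 → β A1' and A1' → α A1' | ε.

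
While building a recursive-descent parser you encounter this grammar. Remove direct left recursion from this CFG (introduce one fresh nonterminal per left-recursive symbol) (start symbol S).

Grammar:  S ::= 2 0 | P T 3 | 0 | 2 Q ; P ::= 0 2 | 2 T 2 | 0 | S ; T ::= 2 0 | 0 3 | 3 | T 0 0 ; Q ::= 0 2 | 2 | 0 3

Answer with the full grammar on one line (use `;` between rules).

S ::= 2 0 | P T 3 | 0 | 2 Q; P ::= 0 2 | 2 T 2 | 0 | S; T ::= 2 0 T' | 0 3 T' | 3 T'; Q ::= 0 2 | 2 | 0 3; T' ::= 0 0 T' | ε

Left recursion appears on T.
For T: α = {0 0}, β = {2 0, 0 3, 3}. Rewrite as T → β T' and T' → α T' | ε.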